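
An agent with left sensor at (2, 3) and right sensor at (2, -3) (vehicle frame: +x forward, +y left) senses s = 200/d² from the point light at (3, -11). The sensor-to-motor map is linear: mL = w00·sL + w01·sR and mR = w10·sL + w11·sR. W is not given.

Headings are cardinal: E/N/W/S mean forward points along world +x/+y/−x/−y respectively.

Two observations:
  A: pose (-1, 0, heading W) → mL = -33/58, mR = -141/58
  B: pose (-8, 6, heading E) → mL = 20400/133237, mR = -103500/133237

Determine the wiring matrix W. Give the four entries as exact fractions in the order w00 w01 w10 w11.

-1/2 1/2 -1 -1/2

obs A: pose=(-1,0,W) → sL=2, sR=25/29, mL=-33/58, mR=-141/58
obs B: pose=(-8,6,E) → sL=200/481, sR=200/277, mL=20400/133237, mR=-103500/133237
sensor matrix S = [[2, 25/29], [200/481, 200/277]]; det S = 4194600/3863873
solve [mL_A; mL_B] = S·[w00; w01] and [mR_A; mR_B] = S·[w10; w11]:
  w00 = -1/2, w01 = 1/2, w10 = -1, w11 = -1/2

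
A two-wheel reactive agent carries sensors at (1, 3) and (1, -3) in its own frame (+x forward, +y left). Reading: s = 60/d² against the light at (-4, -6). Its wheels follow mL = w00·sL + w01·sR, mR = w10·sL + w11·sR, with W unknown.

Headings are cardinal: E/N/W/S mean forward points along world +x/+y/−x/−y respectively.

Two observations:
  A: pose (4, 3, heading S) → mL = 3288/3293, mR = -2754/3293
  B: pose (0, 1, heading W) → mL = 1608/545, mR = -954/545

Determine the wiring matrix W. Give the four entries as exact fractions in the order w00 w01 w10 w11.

obs A: pose=(4,3,S) → sL=12/37, sR=60/89, mL=3288/3293, mR=-2754/3293
obs B: pose=(0,1,W) → sL=12/5, sR=60/109, mL=1608/545, mR=-954/545
sensor matrix S = [[12/37, 60/89], [12/5, 60/109]]; det S = -516672/358937
solve [mL_A; mL_B] = S·[w00; w01] and [mR_A; mR_B] = S·[w10; w11]:
  w00 = 1, w01 = 1, w10 = -1/2, w11 = -1

1 1 -1/2 -1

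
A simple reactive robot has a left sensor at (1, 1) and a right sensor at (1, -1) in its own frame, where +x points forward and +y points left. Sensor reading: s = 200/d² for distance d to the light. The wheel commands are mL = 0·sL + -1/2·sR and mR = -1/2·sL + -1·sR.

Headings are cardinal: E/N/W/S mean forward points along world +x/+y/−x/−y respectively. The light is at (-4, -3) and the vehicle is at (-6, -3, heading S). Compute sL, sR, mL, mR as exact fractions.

100 20 -10 -70

left sensor world pos  = (-5, -4); dL² = 2
right sensor world pos = (-7, -4); dR² = 10
sL = 200/2 = 100
sR = 200/10 = 20
mL = 0·sL + -1/2·sR = -10
mR = -1/2·sL + -1·sR = -70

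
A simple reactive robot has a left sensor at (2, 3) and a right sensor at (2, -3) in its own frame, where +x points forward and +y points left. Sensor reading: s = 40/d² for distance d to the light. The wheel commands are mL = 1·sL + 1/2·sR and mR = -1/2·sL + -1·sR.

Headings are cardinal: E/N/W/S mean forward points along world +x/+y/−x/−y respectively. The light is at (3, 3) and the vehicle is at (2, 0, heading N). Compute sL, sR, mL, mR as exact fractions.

40/17 8 108/17 -156/17

left sensor world pos  = (-1, 2); dL² = 17
right sensor world pos = (5, 2); dR² = 5
sL = 40/17 = 40/17
sR = 40/5 = 8
mL = 1·sL + 1/2·sR = 108/17
mR = -1/2·sL + -1·sR = -156/17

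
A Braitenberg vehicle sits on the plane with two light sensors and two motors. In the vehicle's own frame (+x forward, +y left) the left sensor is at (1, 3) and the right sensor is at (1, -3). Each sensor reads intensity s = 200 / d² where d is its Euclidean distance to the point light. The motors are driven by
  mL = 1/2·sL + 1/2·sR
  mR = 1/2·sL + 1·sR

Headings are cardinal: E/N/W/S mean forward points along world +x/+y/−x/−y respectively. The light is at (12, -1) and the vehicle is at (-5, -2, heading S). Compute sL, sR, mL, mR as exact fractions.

1 50/101 151/202 201/202

left sensor world pos  = (-2, -3); dL² = 200
right sensor world pos = (-8, -3); dR² = 404
sL = 200/200 = 1
sR = 200/404 = 50/101
mL = 1/2·sL + 1/2·sR = 151/202
mR = 1/2·sL + 1·sR = 201/202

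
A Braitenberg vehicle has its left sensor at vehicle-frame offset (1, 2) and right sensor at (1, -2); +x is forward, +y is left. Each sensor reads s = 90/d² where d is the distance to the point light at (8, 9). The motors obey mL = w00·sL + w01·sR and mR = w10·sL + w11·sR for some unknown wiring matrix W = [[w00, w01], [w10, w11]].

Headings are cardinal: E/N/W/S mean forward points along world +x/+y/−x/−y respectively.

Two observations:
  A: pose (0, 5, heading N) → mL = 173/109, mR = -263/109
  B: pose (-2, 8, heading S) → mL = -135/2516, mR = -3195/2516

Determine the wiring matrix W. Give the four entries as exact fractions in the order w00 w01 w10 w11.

obs A: pose=(0,5,N) → sL=90/109, sR=2, mL=173/109, mR=-263/109
obs B: pose=(-2,8,S) → sL=45/34, sR=45/74, mL=-135/2516, mR=-3195/2516
sensor matrix S = [[90/109, 2], [45/34, 45/74]]; det S = -147060/68561
solve [mL_A; mL_B] = S·[w00; w01] and [mR_A; mR_B] = S·[w10; w11]:
  w00 = -1/2, w01 = 1, w10 = -1/2, w11 = -1

-1/2 1 -1/2 -1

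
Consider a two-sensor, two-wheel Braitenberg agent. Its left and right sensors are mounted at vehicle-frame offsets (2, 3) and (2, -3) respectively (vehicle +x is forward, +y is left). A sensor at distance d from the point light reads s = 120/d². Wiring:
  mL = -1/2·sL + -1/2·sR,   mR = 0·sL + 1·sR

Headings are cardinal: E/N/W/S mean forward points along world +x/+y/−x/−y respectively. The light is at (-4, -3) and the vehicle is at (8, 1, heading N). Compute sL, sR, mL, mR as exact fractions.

left sensor world pos  = (5, 3); dL² = 117
right sensor world pos = (11, 3); dR² = 261
sL = 120/117 = 40/39
sR = 120/261 = 40/87
mL = -1/2·sL + -1/2·sR = -280/377
mR = 0·sL + 1·sR = 40/87

40/39 40/87 -280/377 40/87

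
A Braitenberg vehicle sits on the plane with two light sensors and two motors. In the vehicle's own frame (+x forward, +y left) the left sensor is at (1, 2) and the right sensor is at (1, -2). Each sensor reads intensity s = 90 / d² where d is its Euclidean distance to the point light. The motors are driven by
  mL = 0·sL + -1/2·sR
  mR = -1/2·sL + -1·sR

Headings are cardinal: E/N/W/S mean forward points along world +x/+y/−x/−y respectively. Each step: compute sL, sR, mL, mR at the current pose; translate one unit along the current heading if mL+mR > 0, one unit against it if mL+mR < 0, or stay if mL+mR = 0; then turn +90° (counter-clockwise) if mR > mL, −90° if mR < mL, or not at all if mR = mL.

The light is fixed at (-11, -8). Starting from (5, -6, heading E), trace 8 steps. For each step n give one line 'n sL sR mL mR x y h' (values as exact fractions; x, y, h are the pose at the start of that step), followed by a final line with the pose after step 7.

n=0: pose=(5,-6,E); sL=18/61, sR=90/289; mL=-45/289, mR=-8091/17629; mL+mR=-10836/17629 → advance -1; mR−mL=-5346/17629 → turn -1·90°
n=1: pose=(4,-6,S); sL=9/29, sR=9/17; mL=-9/34, mR=-675/986; mL+mR=-468/493 → advance -1; mR−mL=-207/493 → turn -1·90°
n=2: pose=(4,-5,W); sL=90/197, sR=90/221; mL=-45/221, mR=-27675/43537; mL+mR=-36540/43537 → advance -1; mR−mL=-18810/43537 → turn -1·90°
n=3: pose=(5,-5,N); sL=45/106, sR=9/34; mL=-9/68, mR=-1719/3604; mL+mR=-549/901 → advance -1; mR−mL=-621/1802 → turn -1·90°
n=4: pose=(5,-6,E); sL=18/61, sR=90/289; mL=-45/289, mR=-8091/17629; mL+mR=-10836/17629 → advance -1; mR−mL=-5346/17629 → turn -1·90°
n=5: pose=(4,-6,S); sL=9/29, sR=9/17; mL=-9/34, mR=-675/986; mL+mR=-468/493 → advance -1; mR−mL=-207/493 → turn -1·90°
n=6: pose=(4,-5,W); sL=90/197, sR=90/221; mL=-45/221, mR=-27675/43537; mL+mR=-36540/43537 → advance -1; mR−mL=-18810/43537 → turn -1·90°
n=7: pose=(5,-5,N); sL=45/106, sR=9/34; mL=-9/68, mR=-1719/3604; mL+mR=-549/901 → advance -1; mR−mL=-621/1802 → turn -1·90°

0 18/61 90/289 -45/289 -8091/17629 5 -6 E
1 9/29 9/17 -9/34 -675/986 4 -6 S
2 90/197 90/221 -45/221 -27675/43537 4 -5 W
3 45/106 9/34 -9/68 -1719/3604 5 -5 N
4 18/61 90/289 -45/289 -8091/17629 5 -6 E
5 9/29 9/17 -9/34 -675/986 4 -6 S
6 90/197 90/221 -45/221 -27675/43537 4 -5 W
7 45/106 9/34 -9/68 -1719/3604 5 -5 N
final 5 -6 E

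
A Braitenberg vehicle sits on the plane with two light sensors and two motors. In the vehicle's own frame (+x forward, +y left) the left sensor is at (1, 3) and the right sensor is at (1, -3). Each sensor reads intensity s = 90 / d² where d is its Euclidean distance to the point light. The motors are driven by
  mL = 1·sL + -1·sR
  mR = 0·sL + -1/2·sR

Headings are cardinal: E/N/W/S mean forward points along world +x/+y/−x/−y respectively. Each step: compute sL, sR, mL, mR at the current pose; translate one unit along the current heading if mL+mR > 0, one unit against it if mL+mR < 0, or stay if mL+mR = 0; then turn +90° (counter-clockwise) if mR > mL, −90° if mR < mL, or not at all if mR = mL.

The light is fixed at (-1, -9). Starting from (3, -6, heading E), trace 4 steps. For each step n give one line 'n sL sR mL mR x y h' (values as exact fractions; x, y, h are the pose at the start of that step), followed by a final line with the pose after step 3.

0 90/61 18/5 -648/305 -9/5 3 -6 E
1 45/8 45/26 405/104 -45/52 2 -6 N
2 18/13 90/17 -864/221 -45/17 2 -5 E
3 45/13 9/5 108/65 -9/10 1 -5 N
final 1 -4 E

n=0: pose=(3,-6,E); sL=90/61, sR=18/5; mL=-648/305, mR=-9/5; mL+mR=-1197/305 → advance -1; mR−mL=99/305 → turn +1·90°
n=1: pose=(2,-6,N); sL=45/8, sR=45/26; mL=405/104, mR=-45/52; mL+mR=315/104 → advance +1; mR−mL=-495/104 → turn -1·90°
n=2: pose=(2,-5,E); sL=18/13, sR=90/17; mL=-864/221, mR=-45/17; mL+mR=-1449/221 → advance -1; mR−mL=279/221 → turn +1·90°
n=3: pose=(1,-5,N); sL=45/13, sR=9/5; mL=108/65, mR=-9/10; mL+mR=99/130 → advance +1; mR−mL=-333/130 → turn -1·90°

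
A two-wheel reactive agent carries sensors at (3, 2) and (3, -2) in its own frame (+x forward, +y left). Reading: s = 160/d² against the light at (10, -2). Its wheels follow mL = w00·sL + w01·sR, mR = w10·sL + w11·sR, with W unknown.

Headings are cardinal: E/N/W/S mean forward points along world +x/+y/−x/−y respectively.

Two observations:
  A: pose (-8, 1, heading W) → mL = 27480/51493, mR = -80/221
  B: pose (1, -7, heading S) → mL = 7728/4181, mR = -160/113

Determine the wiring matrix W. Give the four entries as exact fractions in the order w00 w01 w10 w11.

obs A: pose=(-8,1,W) → sL=80/221, sR=80/233, mL=27480/51493, mR=-80/221
obs B: pose=(1,-7,S) → sL=160/113, sR=32/37, mL=7728/4181, mR=-160/113
sensor matrix S = [[80/221, 80/233], [160/113, 32/37]]; det S = -37263360/215292233
solve [mL_A; mL_B] = S·[w00; w01] and [mR_A; mR_B] = S·[w10; w11]:
  w00 = 1, w01 = 1/2, w10 = -1, w11 = 0

1 1/2 -1 0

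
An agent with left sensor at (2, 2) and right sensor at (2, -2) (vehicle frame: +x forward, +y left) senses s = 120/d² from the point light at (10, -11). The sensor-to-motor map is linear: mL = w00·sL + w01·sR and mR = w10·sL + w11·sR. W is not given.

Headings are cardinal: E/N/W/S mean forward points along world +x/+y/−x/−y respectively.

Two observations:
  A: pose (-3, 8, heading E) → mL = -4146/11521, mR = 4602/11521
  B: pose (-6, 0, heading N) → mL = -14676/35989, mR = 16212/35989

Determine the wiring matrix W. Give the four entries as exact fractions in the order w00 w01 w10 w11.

obs A: pose=(-3,8,E) → sL=60/281, sR=12/41, mL=-4146/11521, mR=4602/11521
obs B: pose=(-6,0,N) → sL=120/493, sR=24/73, mL=-14676/35989, mR=16212/35989
sensor matrix S = [[60/281, 12/41], [120/493, 24/73]]; det S = -432000/414629269
solve [mL_A; mL_B] = S·[w00; w01] and [mR_A; mR_B] = S·[w10; w11]:
  w00 = -1, w01 = -1/2, w10 = 1/2, w11 = 1

-1 -1/2 1/2 1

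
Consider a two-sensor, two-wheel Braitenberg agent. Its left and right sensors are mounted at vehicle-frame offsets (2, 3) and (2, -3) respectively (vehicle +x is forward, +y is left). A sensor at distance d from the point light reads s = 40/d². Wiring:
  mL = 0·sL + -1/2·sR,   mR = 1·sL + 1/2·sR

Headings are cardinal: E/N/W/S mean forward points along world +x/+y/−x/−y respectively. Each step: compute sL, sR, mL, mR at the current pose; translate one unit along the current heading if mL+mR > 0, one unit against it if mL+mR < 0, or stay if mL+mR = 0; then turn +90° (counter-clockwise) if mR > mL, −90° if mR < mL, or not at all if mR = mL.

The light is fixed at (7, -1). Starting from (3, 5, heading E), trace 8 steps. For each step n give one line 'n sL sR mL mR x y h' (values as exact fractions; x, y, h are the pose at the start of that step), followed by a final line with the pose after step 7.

n=0: pose=(3,5,E); sL=8/17, sR=40/13; mL=-20/13, mR=444/221; mL+mR=8/17 → advance +1; mR−mL=784/221 → turn +1·90°
n=1: pose=(4,5,N); sL=2/5, sR=5/8; mL=-5/16, mR=57/80; mL+mR=2/5 → advance +1; mR−mL=41/40 → turn +1·90°
n=2: pose=(4,6,W); sL=40/41, sR=8/25; mL=-4/25, mR=1164/1025; mL+mR=40/41 → advance +1; mR−mL=1328/1025 → turn +1·90°
n=3: pose=(3,6,S); sL=20/13, sR=20/37; mL=-10/37, mR=870/481; mL+mR=20/13 → advance +1; mR−mL=1000/481 → turn +1·90°
n=4: pose=(3,5,E); sL=8/17, sR=40/13; mL=-20/13, mR=444/221; mL+mR=8/17 → advance +1; mR−mL=784/221 → turn +1·90°
n=5: pose=(4,5,N); sL=2/5, sR=5/8; mL=-5/16, mR=57/80; mL+mR=2/5 → advance +1; mR−mL=41/40 → turn +1·90°
n=6: pose=(4,6,W); sL=40/41, sR=8/25; mL=-4/25, mR=1164/1025; mL+mR=40/41 → advance +1; mR−mL=1328/1025 → turn +1·90°
n=7: pose=(3,6,S); sL=20/13, sR=20/37; mL=-10/37, mR=870/481; mL+mR=20/13 → advance +1; mR−mL=1000/481 → turn +1·90°

0 8/17 40/13 -20/13 444/221 3 5 E
1 2/5 5/8 -5/16 57/80 4 5 N
2 40/41 8/25 -4/25 1164/1025 4 6 W
3 20/13 20/37 -10/37 870/481 3 6 S
4 8/17 40/13 -20/13 444/221 3 5 E
5 2/5 5/8 -5/16 57/80 4 5 N
6 40/41 8/25 -4/25 1164/1025 4 6 W
7 20/13 20/37 -10/37 870/481 3 6 S
final 3 5 E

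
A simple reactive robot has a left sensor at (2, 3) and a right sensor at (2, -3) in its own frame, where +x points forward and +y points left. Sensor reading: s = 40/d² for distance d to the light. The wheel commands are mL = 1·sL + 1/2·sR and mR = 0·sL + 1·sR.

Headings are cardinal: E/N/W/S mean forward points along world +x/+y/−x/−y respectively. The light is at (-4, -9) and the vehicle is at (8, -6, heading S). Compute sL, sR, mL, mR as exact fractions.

left sensor world pos  = (11, -8); dL² = 226
right sensor world pos = (5, -8); dR² = 82
sL = 40/226 = 20/113
sR = 40/82 = 20/41
mL = 1·sL + 1/2·sR = 1950/4633
mR = 0·sL + 1·sR = 20/41

20/113 20/41 1950/4633 20/41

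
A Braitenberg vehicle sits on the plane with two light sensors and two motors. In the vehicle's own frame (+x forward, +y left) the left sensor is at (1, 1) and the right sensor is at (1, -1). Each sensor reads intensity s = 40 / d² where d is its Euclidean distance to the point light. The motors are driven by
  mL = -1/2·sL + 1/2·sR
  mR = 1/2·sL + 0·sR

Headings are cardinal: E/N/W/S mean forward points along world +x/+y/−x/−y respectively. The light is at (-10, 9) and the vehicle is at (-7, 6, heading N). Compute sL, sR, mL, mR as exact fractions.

5 2 -3/2 5/2

left sensor world pos  = (-8, 7); dL² = 8
right sensor world pos = (-6, 7); dR² = 20
sL = 40/8 = 5
sR = 40/20 = 2
mL = -1/2·sL + 1/2·sR = -3/2
mR = 1/2·sL + 0·sR = 5/2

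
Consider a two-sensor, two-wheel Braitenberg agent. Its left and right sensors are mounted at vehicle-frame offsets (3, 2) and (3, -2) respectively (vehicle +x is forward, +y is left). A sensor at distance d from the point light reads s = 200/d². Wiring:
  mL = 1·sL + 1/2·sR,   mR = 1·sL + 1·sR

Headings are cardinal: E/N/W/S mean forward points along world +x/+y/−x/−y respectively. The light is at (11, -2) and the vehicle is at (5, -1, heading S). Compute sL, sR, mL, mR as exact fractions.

left sensor world pos  = (7, -4); dL² = 20
right sensor world pos = (3, -4); dR² = 68
sL = 200/20 = 10
sR = 200/68 = 50/17
mL = 1·sL + 1/2·sR = 195/17
mR = 1·sL + 1·sR = 220/17

10 50/17 195/17 220/17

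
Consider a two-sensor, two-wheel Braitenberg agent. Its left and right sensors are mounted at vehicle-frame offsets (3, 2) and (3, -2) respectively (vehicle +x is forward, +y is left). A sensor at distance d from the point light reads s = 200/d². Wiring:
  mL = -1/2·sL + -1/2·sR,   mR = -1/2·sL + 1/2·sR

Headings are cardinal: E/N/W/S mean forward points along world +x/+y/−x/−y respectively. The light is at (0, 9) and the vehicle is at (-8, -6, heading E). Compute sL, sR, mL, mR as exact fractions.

left sensor world pos  = (-5, -4); dL² = 194
right sensor world pos = (-5, -8); dR² = 314
sL = 200/194 = 100/97
sR = 200/314 = 100/157
mL = -1/2·sL + -1/2·sR = -12700/15229
mR = -1/2·sL + 1/2·sR = -3000/15229

100/97 100/157 -12700/15229 -3000/15229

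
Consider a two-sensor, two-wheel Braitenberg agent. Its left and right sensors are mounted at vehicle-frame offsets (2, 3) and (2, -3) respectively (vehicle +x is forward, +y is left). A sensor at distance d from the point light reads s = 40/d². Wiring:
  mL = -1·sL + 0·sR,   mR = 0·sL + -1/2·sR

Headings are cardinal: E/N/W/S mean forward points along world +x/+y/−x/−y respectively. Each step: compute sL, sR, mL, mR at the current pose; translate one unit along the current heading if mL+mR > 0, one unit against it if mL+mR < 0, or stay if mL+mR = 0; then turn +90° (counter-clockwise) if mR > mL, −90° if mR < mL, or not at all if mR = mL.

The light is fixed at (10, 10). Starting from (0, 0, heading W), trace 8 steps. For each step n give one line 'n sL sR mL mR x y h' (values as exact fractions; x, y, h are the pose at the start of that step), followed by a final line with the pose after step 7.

n=0: pose=(0,0,W); sL=40/313, sR=40/193; mL=-40/313, mR=-20/193; mL+mR=-13980/60409 → advance -1; mR−mL=1460/60409 → turn +1·90°
n=1: pose=(1,0,S); sL=2/9, sR=5/36; mL=-2/9, mR=-5/72; mL+mR=-7/24 → advance -1; mR−mL=11/72 → turn +1·90°
n=2: pose=(1,1,E); sL=8/17, sR=40/193; mL=-8/17, mR=-20/193; mL+mR=-1884/3281 → advance -1; mR−mL=1204/3281 → turn +1·90°
n=3: pose=(0,1,N); sL=20/109, sR=20/49; mL=-20/109, mR=-10/49; mL+mR=-2070/5341 → advance -1; mR−mL=-110/5341 → turn -1·90°
n=4: pose=(0,0,E); sL=40/113, sR=40/233; mL=-40/113, mR=-20/233; mL+mR=-11580/26329 → advance -1; mR−mL=7060/26329 → turn +1·90°
n=5: pose=(-1,0,N); sL=2/13, sR=5/16; mL=-2/13, mR=-5/32; mL+mR=-129/416 → advance -1; mR−mL=-1/416 → turn -1·90°
n=6: pose=(-1,-1,E); sL=8/29, sR=40/277; mL=-8/29, mR=-20/277; mL+mR=-2796/8033 → advance -1; mR−mL=1636/8033 → turn +1·90°
n=7: pose=(-2,-1,N); sL=20/153, sR=20/81; mL=-20/153, mR=-10/81; mL+mR=-350/1377 → advance -1; mR−mL=10/1377 → turn +1·90°

0 40/313 40/193 -40/313 -20/193 0 0 W
1 2/9 5/36 -2/9 -5/72 1 0 S
2 8/17 40/193 -8/17 -20/193 1 1 E
3 20/109 20/49 -20/109 -10/49 0 1 N
4 40/113 40/233 -40/113 -20/233 0 0 E
5 2/13 5/16 -2/13 -5/32 -1 0 N
6 8/29 40/277 -8/29 -20/277 -1 -1 E
7 20/153 20/81 -20/153 -10/81 -2 -1 N
final -2 -2 W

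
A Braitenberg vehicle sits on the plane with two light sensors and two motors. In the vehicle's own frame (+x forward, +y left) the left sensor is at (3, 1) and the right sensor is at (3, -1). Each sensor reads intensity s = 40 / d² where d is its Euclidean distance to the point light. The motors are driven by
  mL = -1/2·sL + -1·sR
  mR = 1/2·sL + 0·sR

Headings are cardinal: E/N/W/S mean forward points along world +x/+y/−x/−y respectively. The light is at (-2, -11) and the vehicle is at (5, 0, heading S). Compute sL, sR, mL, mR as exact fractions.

left sensor world pos  = (6, -3); dL² = 128
right sensor world pos = (4, -3); dR² = 100
sL = 40/128 = 5/16
sR = 40/100 = 2/5
mL = -1/2·sL + -1·sR = -89/160
mR = 1/2·sL + 0·sR = 5/32

5/16 2/5 -89/160 5/32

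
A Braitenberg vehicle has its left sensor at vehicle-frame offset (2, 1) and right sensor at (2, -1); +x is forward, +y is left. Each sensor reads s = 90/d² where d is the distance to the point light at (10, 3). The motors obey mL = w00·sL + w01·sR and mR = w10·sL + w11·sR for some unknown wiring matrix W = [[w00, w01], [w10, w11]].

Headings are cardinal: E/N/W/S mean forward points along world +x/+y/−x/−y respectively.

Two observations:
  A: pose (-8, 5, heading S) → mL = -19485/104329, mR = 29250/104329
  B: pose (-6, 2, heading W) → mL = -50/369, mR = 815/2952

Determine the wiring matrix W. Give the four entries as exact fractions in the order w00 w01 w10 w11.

-1 1/2 1/2 1/2

obs A: pose=(-8,5,S) → sL=90/289, sR=90/361, mL=-19485/104329, mR=29250/104329
obs B: pose=(-6,2,W) → sL=45/164, sR=5/18, mL=-50/369, mR=815/2952
sensor matrix S = [[90/289, 90/361], [45/164, 5/18]]; det S = 154825/8554978
solve [mL_A; mL_B] = S·[w00; w01] and [mR_A; mR_B] = S·[w10; w11]:
  w00 = -1, w01 = 1/2, w10 = 1/2, w11 = 1/2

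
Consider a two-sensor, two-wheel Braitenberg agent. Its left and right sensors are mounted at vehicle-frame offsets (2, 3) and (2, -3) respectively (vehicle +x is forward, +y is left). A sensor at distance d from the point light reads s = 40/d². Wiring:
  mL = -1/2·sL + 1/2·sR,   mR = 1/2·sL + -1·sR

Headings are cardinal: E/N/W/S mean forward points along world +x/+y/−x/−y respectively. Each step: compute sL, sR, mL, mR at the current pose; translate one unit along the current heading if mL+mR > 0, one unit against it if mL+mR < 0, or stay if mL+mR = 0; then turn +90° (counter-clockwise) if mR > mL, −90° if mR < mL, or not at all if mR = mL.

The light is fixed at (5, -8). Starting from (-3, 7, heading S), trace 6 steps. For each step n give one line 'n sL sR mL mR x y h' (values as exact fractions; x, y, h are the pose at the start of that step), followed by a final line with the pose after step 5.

0 20/97 4/29 -96/2813 -98/2813 -3 7 S
1 40/269 40/461 -3840/124009 -1540/124009 -3 8 W
2 10/53 5/37 -105/3922 -80/1961 -2 8 S
3 40/277 40/481 -4080/133237 -1460/133237 -2 9 W
4 20/117 20/153 -40/1989 -10/221 -1 9 S
5 40/289 8/101 -864/29189 -292/29189 -1 10 W
final 0 10 S

n=0: pose=(-3,7,S); sL=20/97, sR=4/29; mL=-96/2813, mR=-98/2813; mL+mR=-2/29 → advance -1; mR−mL=-2/2813 → turn -1·90°
n=1: pose=(-3,8,W); sL=40/269, sR=40/461; mL=-3840/124009, mR=-1540/124009; mL+mR=-20/461 → advance -1; mR−mL=2300/124009 → turn +1·90°
n=2: pose=(-2,8,S); sL=10/53, sR=5/37; mL=-105/3922, mR=-80/1961; mL+mR=-5/74 → advance -1; mR−mL=-55/3922 → turn -1·90°
n=3: pose=(-2,9,W); sL=40/277, sR=40/481; mL=-4080/133237, mR=-1460/133237; mL+mR=-20/481 → advance -1; mR−mL=2620/133237 → turn +1·90°
n=4: pose=(-1,9,S); sL=20/117, sR=20/153; mL=-40/1989, mR=-10/221; mL+mR=-10/153 → advance -1; mR−mL=-50/1989 → turn -1·90°
n=5: pose=(-1,10,W); sL=40/289, sR=8/101; mL=-864/29189, mR=-292/29189; mL+mR=-4/101 → advance -1; mR−mL=572/29189 → turn +1·90°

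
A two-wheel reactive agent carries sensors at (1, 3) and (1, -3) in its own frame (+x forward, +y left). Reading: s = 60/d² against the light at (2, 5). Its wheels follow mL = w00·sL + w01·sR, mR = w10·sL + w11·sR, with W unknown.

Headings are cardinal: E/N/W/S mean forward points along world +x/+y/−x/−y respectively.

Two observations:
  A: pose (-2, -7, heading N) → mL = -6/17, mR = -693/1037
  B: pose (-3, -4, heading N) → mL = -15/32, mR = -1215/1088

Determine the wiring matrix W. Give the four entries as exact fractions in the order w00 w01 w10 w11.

obs A: pose=(-2,-7,N) → sL=6/17, sR=30/61, mL=-6/17, mR=-693/1037
obs B: pose=(-3,-4,N) → sL=15/32, sR=15/17, mL=-15/32, mR=-1215/1088
sensor matrix S = [[6/17, 30/61], [15/32, 15/17]]; det S = 22815/282064
solve [mL_A; mL_B] = S·[w00; w01] and [mR_A; mR_B] = S·[w10; w11]:
  w00 = -1, w01 = 0, w10 = -1/2, w11 = -1

-1 0 -1/2 -1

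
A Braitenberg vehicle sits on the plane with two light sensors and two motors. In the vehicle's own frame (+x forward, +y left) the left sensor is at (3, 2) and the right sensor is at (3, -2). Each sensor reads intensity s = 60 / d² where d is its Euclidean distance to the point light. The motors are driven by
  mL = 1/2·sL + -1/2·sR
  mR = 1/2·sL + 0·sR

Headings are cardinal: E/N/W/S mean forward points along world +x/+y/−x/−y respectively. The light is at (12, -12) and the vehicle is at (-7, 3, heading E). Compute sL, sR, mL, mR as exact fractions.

12/109 12/85 -144/9265 6/109

left sensor world pos  = (-4, 5); dL² = 545
right sensor world pos = (-4, 1); dR² = 425
sL = 60/545 = 12/109
sR = 60/425 = 12/85
mL = 1/2·sL + -1/2·sR = -144/9265
mR = 1/2·sL + 0·sR = 6/109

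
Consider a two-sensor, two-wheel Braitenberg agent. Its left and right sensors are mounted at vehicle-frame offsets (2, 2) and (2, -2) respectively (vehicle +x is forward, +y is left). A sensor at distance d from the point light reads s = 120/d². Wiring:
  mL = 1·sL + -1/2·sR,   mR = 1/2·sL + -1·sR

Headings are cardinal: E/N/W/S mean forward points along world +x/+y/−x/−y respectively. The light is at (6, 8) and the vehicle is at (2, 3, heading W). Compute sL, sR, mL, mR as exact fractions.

24/17 8/3 4/51 -100/51

left sensor world pos  = (0, 1); dL² = 85
right sensor world pos = (0, 5); dR² = 45
sL = 120/85 = 24/17
sR = 120/45 = 8/3
mL = 1·sL + -1/2·sR = 4/51
mR = 1/2·sL + -1·sR = -100/51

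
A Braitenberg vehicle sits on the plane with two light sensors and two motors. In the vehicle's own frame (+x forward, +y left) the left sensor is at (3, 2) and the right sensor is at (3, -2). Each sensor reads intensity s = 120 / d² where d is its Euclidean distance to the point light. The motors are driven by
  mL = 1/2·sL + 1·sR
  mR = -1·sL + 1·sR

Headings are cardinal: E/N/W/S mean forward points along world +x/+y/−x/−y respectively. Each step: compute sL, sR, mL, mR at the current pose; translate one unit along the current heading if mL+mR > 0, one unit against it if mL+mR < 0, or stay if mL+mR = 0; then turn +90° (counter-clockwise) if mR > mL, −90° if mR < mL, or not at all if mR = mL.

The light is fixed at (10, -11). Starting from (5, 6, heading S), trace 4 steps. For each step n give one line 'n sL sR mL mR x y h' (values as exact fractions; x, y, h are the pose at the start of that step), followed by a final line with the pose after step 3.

0 24/41 24/49 1572/2009 -192/2009 5 6 S
1 6/13 30/97 681/1261 -192/1261 5 5 W
2 24/85 120/377 14724/32045 1152/32045 4 5 N
3 12/37 20/39 974/1443 272/1443 4 6 E
final 5 6 S

n=0: pose=(5,6,S); sL=24/41, sR=24/49; mL=1572/2009, mR=-192/2009; mL+mR=1380/2009 → advance +1; mR−mL=-36/41 → turn -1·90°
n=1: pose=(5,5,W); sL=6/13, sR=30/97; mL=681/1261, mR=-192/1261; mL+mR=489/1261 → advance +1; mR−mL=-9/13 → turn -1·90°
n=2: pose=(4,5,N); sL=24/85, sR=120/377; mL=14724/32045, mR=1152/32045; mL+mR=15876/32045 → advance +1; mR−mL=-36/85 → turn -1·90°
n=3: pose=(4,6,E); sL=12/37, sR=20/39; mL=974/1443, mR=272/1443; mL+mR=1246/1443 → advance +1; mR−mL=-18/37 → turn -1·90°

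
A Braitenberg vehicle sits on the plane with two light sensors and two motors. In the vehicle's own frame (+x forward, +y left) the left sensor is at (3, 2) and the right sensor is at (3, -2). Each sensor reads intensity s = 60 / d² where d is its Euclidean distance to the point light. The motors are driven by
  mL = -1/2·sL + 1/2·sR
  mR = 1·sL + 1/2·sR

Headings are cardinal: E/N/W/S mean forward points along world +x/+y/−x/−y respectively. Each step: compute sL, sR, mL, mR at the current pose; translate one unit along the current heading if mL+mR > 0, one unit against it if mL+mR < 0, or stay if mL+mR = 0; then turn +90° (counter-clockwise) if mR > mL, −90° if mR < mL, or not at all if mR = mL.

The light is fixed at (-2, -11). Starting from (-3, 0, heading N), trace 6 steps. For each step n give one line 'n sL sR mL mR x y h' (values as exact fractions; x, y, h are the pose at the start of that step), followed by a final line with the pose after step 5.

n=0: pose=(-3,0,N); sL=12/41, sR=60/197; mL=48/8077, mR=3594/8077; mL+mR=3642/8077 → advance +1; mR−mL=18/41 → turn +1·90°
n=1: pose=(-3,1,W); sL=15/29, sR=15/53; mL=-180/1537, mR=2025/3074; mL+mR=1665/3074 → advance +1; mR−mL=45/58 → turn +1·90°
n=2: pose=(-4,1,S); sL=20/27, sR=60/97; mL=-160/2619, mR=2750/2619; mL+mR=2590/2619 → advance +1; mR−mL=10/9 → turn +1·90°
n=3: pose=(-4,0,E); sL=6/17, sR=30/41; mL=132/697, mR=501/697; mL+mR=633/697 → advance +1; mR−mL=9/17 → turn +1·90°
n=4: pose=(-3,0,N); sL=12/41, sR=60/197; mL=48/8077, mR=3594/8077; mL+mR=3642/8077 → advance +1; mR−mL=18/41 → turn +1·90°
n=5: pose=(-3,1,W); sL=15/29, sR=15/53; mL=-180/1537, mR=2025/3074; mL+mR=1665/3074 → advance +1; mR−mL=45/58 → turn +1·90°

0 12/41 60/197 48/8077 3594/8077 -3 0 N
1 15/29 15/53 -180/1537 2025/3074 -3 1 W
2 20/27 60/97 -160/2619 2750/2619 -4 1 S
3 6/17 30/41 132/697 501/697 -4 0 E
4 12/41 60/197 48/8077 3594/8077 -3 0 N
5 15/29 15/53 -180/1537 2025/3074 -3 1 W
final -4 1 S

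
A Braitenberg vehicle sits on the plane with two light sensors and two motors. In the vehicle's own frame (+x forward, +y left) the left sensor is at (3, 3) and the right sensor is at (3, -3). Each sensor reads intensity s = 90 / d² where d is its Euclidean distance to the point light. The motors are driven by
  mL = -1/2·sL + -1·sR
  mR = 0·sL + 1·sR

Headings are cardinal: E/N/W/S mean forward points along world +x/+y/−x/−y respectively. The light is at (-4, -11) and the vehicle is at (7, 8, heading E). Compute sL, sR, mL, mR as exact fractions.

left sensor world pos  = (10, 11); dL² = 680
right sensor world pos = (10, 5); dR² = 452
sL = 90/680 = 9/68
sR = 90/452 = 45/226
mL = -1/2·sL + -1·sR = -4077/15368
mR = 0·sL + 1·sR = 45/226

9/68 45/226 -4077/15368 45/226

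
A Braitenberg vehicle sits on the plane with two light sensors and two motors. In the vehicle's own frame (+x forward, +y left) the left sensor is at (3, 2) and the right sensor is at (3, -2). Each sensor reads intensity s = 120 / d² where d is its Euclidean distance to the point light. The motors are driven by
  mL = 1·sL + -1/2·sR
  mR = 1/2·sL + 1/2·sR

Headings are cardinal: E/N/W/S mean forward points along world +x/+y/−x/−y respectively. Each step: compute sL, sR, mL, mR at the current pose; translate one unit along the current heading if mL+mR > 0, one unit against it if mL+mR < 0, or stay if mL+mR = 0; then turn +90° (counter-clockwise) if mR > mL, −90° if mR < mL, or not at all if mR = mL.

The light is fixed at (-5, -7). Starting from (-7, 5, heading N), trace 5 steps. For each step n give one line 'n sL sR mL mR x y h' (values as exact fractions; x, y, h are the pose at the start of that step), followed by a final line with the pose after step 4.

n=0: pose=(-7,5,N); sL=120/241, sR=8/15; mL=836/3615, mR=1864/3615; mL+mR=180/241 → advance +1; mR−mL=1028/3615 → turn +1·90°
n=1: pose=(-7,6,W); sL=60/73, sR=12/25; mL=1062/1825, mR=1188/1825; mL+mR=90/73 → advance +1; mR−mL=126/1825 → turn +1·90°
n=2: pose=(-8,6,S); sL=120/101, sR=24/25; mL=1788/2525, mR=2712/2525; mL+mR=180/101 → advance +1; mR−mL=924/2525 → turn +1·90°
n=3: pose=(-8,5,E); sL=30/49, sR=6/5; mL=3/245, mR=222/245; mL+mR=45/49 → advance +1; mR−mL=219/245 → turn +1·90°
n=4: pose=(-7,5,N); sL=120/241, sR=8/15; mL=836/3615, mR=1864/3615; mL+mR=180/241 → advance +1; mR−mL=1028/3615 → turn +1·90°

0 120/241 8/15 836/3615 1864/3615 -7 5 N
1 60/73 12/25 1062/1825 1188/1825 -7 6 W
2 120/101 24/25 1788/2525 2712/2525 -8 6 S
3 30/49 6/5 3/245 222/245 -8 5 E
4 120/241 8/15 836/3615 1864/3615 -7 5 N
final -7 6 W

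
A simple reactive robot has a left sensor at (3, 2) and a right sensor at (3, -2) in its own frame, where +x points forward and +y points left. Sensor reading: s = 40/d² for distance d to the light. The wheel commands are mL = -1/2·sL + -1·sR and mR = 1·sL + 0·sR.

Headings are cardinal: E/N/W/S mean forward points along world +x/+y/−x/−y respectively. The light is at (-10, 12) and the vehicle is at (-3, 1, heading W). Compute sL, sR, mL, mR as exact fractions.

left sensor world pos  = (-6, -1); dL² = 185
right sensor world pos = (-6, 3); dR² = 97
sL = 40/185 = 8/37
sR = 40/97 = 40/97
mL = -1/2·sL + -1·sR = -1868/3589
mR = 1·sL + 0·sR = 8/37

8/37 40/97 -1868/3589 8/37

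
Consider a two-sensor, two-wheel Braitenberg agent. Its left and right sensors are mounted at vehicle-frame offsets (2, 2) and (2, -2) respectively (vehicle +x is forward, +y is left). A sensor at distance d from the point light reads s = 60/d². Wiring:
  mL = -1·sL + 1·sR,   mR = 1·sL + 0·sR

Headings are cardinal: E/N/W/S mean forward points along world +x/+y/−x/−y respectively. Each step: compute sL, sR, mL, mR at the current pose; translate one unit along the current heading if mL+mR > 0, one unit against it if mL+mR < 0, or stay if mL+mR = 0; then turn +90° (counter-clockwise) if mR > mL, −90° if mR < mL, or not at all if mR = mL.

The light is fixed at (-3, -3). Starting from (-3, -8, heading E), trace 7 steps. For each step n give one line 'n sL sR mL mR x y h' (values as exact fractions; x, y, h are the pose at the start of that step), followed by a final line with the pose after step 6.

0 60/13 60/53 -2400/689 60/13 -3 -8 E
1 6 10/3 -8/3 6 -2 -8 N
2 60/37 12 384/37 60/37 -2 -7 W
3 15/2 15/2 0 15/2 -3 -7 N
4 60/29 12 288/29 60/29 -3 -6 W
5 6 30 24 6 -4 -6 N
6 60 60/17 -960/17 60 -4 -5 E
final -3 -5 N

n=0: pose=(-3,-8,E); sL=60/13, sR=60/53; mL=-2400/689, mR=60/13; mL+mR=60/53 → advance +1; mR−mL=5580/689 → turn +1·90°
n=1: pose=(-2,-8,N); sL=6, sR=10/3; mL=-8/3, mR=6; mL+mR=10/3 → advance +1; mR−mL=26/3 → turn +1·90°
n=2: pose=(-2,-7,W); sL=60/37, sR=12; mL=384/37, mR=60/37; mL+mR=12 → advance +1; mR−mL=-324/37 → turn -1·90°
n=3: pose=(-3,-7,N); sL=15/2, sR=15/2; mL=0, mR=15/2; mL+mR=15/2 → advance +1; mR−mL=15/2 → turn +1·90°
n=4: pose=(-3,-6,W); sL=60/29, sR=12; mL=288/29, mR=60/29; mL+mR=12 → advance +1; mR−mL=-228/29 → turn -1·90°
n=5: pose=(-4,-6,N); sL=6, sR=30; mL=24, mR=6; mL+mR=30 → advance +1; mR−mL=-18 → turn -1·90°
n=6: pose=(-4,-5,E); sL=60, sR=60/17; mL=-960/17, mR=60; mL+mR=60/17 → advance +1; mR−mL=1980/17 → turn +1·90°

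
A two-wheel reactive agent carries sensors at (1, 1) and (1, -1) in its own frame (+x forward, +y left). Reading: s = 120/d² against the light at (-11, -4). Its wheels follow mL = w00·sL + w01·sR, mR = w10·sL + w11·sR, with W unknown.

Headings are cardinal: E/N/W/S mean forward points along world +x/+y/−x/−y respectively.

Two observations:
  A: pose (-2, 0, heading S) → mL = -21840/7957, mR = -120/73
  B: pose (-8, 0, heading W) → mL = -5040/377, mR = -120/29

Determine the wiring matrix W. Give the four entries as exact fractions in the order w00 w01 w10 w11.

obs A: pose=(-2,0,S) → sL=120/109, sR=120/73, mL=-21840/7957, mR=-120/73
obs B: pose=(-8,0,W) → sL=120/13, sR=120/29, mL=-5040/377, mR=-120/29
sensor matrix S = [[120/109, 120/73], [120/13, 120/29]]; det S = -31852800/2999789
solve [mL_A; mL_B] = S·[w00; w01] and [mR_A; mR_B] = S·[w10; w11]:
  w00 = -1, w01 = -1, w10 = 0, w11 = -1

-1 -1 0 -1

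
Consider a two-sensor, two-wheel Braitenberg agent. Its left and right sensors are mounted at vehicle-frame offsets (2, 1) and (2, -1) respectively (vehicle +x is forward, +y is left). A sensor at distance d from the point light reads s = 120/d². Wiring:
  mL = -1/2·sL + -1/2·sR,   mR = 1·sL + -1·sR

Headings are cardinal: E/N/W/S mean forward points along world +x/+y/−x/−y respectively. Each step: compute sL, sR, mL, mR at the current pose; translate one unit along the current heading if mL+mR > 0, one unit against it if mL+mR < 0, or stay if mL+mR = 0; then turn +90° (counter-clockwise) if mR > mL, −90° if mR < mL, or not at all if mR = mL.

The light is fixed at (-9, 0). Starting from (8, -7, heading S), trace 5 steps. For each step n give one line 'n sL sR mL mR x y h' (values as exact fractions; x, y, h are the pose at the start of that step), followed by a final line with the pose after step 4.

0 8/27 120/337 -2968/9099 -544/9099 8 -7 S
1 60/193 12/41 -2388/7913 144/7913 8 -6 E
2 120/241 24/61 -6552/14701 1536/14701 7 -6 N
3 6/13 15/29 -369/754 -21/377 7 -7 W
4 8/27 120/337 -2968/9099 -544/9099 8 -7 S
final 8 -6 E

n=0: pose=(8,-7,S); sL=8/27, sR=120/337; mL=-2968/9099, mR=-544/9099; mL+mR=-3512/9099 → advance -1; mR−mL=808/3033 → turn +1·90°
n=1: pose=(8,-6,E); sL=60/193, sR=12/41; mL=-2388/7913, mR=144/7913; mL+mR=-2244/7913 → advance -1; mR−mL=2532/7913 → turn +1·90°
n=2: pose=(7,-6,N); sL=120/241, sR=24/61; mL=-6552/14701, mR=1536/14701; mL+mR=-5016/14701 → advance -1; mR−mL=8088/14701 → turn +1·90°
n=3: pose=(7,-7,W); sL=6/13, sR=15/29; mL=-369/754, mR=-21/377; mL+mR=-411/754 → advance -1; mR−mL=327/754 → turn +1·90°
n=4: pose=(8,-7,S); sL=8/27, sR=120/337; mL=-2968/9099, mR=-544/9099; mL+mR=-3512/9099 → advance -1; mR−mL=808/3033 → turn +1·90°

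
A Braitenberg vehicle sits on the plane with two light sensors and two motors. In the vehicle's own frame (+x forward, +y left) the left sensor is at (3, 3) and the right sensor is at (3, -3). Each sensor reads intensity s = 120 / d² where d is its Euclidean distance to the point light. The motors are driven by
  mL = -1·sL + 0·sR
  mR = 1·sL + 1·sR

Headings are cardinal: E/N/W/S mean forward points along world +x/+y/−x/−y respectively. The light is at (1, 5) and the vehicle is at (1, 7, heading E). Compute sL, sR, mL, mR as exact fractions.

60/17 12 -60/17 264/17

left sensor world pos  = (4, 10); dL² = 34
right sensor world pos = (4, 4); dR² = 10
sL = 120/34 = 60/17
sR = 120/10 = 12
mL = -1·sL + 0·sR = -60/17
mR = 1·sL + 1·sR = 264/17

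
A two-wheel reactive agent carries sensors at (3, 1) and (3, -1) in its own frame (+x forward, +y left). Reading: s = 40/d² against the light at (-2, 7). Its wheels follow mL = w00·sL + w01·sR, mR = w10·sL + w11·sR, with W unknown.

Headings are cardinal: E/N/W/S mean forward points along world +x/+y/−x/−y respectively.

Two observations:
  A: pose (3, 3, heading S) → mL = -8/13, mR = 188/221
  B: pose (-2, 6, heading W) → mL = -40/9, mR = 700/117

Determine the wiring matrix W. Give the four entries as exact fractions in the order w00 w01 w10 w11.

0 -1 1/2 1

obs A: pose=(3,3,S) → sL=8/17, sR=8/13, mL=-8/13, mR=188/221
obs B: pose=(-2,6,W) → sL=40/13, sR=40/9, mL=-40/9, mR=700/117
sensor matrix S = [[8/17, 8/13], [40/13, 40/9]]; det S = 5120/25857
solve [mL_A; mL_B] = S·[w00; w01] and [mR_A; mR_B] = S·[w10; w11]:
  w00 = 0, w01 = -1, w10 = 1/2, w11 = 1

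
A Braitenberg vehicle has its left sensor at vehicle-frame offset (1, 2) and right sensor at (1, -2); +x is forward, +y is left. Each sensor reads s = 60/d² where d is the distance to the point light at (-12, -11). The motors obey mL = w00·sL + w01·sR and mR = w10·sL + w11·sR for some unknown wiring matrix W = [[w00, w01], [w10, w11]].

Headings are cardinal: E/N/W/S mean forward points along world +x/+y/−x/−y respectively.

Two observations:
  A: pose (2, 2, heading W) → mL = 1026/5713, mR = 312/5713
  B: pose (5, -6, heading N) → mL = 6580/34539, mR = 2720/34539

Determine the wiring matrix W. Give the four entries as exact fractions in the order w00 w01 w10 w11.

obs A: pose=(2,2,W) → sL=6/29, sR=30/197, mL=1026/5713, mR=312/5713
obs B: pose=(5,-6,N) → sL=20/87, sR=60/397, mL=6580/34539, mR=2720/34539
sensor matrix S = [[6/29, 30/197], [20/87, 60/397]]; det S = -8480/2268061
solve [mL_A; mL_B] = S·[w00; w01] and [mR_A; mR_B] = S·[w10; w11]:
  w00 = 1/2, w01 = 1/2, w10 = 1, w11 = -1

1/2 1/2 1 -1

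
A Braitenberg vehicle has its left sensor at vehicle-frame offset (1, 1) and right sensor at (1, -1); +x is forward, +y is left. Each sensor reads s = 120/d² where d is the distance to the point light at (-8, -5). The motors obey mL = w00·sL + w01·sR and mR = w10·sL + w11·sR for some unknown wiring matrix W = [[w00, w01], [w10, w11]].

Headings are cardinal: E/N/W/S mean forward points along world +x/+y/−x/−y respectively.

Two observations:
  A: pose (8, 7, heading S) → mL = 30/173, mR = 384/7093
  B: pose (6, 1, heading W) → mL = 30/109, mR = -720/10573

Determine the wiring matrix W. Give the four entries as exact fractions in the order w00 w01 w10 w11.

obs A: pose=(8,7,S) → sL=12/41, sR=60/173, mL=30/173, mR=384/7093
obs B: pose=(6,1,W) → sL=60/97, sR=60/109, mL=30/109, mR=-720/10573
sensor matrix S = [[12/41, 60/173], [60/97, 60/109]]; det S = -4006080/74994289
solve [mL_A; mL_B] = S·[w00; w01] and [mR_A; mR_B] = S·[w10; w11]:
  w00 = 0, w01 = 1/2, w10 = -1, w11 = 1

0 1/2 -1 1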